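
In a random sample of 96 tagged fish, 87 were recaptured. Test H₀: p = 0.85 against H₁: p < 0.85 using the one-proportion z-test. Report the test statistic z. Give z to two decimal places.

z = 1.54

p̂ = 87/96 = 0.90625.
Under H₀, SE = √(p₀(1−p₀)/n) = √(0.85·0.15/96) = √0.001328125 = 0.036443.
z = (0.90625 − 0.85)/0.036443 = 0.05625/0.036443 = 1.54.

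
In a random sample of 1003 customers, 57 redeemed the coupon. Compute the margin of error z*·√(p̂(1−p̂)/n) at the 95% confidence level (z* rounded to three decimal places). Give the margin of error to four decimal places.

The sample proportion is 57/1003 = 0.05683.
SE(p̂) = √(0.05683·0.94317/1003) = 0.007310.
The 95% critical value is z* = 1.960.
So ME = 0.0143.

ME = 0.0143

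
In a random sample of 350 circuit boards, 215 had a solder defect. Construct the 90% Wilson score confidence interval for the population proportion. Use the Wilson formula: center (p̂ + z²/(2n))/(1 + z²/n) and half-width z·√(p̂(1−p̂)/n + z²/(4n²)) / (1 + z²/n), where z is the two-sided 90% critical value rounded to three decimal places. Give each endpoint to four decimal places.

(0.5708, 0.6561)

Here p̂ = 215/350 = 0.61429 and z = 1.645 (z² = 2.706025).
1 + z²/n = 1.007732.
Adjusted center: (0.61429 + z²/(2n))/1.007732 = 0.61341.
Radicand: p̂(1−p̂)/n + z²/(4n²) = 0.000676968 + 0.000005523 = 0.000682491.
Half-width = 1.645·√0.000682491/1.007732 = 0.04265.
CI: 0.61341 ± 0.04265 = (0.5708, 0.6561).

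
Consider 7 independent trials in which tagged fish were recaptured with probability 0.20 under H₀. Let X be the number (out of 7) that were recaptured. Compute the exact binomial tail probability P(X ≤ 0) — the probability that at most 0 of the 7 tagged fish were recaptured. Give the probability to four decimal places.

P = 0.2097

X is binomial with n = 7 and p = 0.20.
P(X ≤ 0) = C(7,0)·0.20^0·0.80^7.
= 0.209715 = 0.2097.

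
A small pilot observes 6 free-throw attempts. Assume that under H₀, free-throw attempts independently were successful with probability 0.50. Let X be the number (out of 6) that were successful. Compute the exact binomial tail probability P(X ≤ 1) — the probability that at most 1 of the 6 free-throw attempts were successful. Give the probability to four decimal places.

X is binomial with n = 6 and p = 0.50.
P(X ≤ 1) = C(6,0)·0.50^0·0.50^6 + C(6,1)·0.50^1·0.50^5.
= 0.015625 + 0.093750 = 0.1094.

P = 0.1094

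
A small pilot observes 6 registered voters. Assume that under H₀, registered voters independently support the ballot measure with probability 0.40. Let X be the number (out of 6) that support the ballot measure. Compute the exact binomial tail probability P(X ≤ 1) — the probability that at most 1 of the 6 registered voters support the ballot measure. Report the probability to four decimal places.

X is binomial with n = 6 and p = 0.40.
P(X ≤ 1) = C(6,0)·0.40^0·0.60^6 + C(6,1)·0.40^1·0.60^5.
= 0.046656 + 0.186624 = 0.2333.

P = 0.2333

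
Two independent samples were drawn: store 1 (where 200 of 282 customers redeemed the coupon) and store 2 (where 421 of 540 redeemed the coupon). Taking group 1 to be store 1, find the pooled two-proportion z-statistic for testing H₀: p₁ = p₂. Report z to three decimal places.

z = -2.230

Sample proportions: p̂₁ = 200/282 = 0.70922 and p̂₂ = 421/540 = 0.77963.
Pooled p̂ = (200+421)/(282+540) = 621/822 = 0.75547.
SE = √[p̂(1−p̂)(1/n₁+1/n₂)] = √[0.75547·0.24453·(1/282+1/540)] ≈ 0.031578.
z = (p̂₁ − p̂₂)/SE = (0.70922 − 0.77963)/0.031578 = -0.07041/0.031578 = -2.230.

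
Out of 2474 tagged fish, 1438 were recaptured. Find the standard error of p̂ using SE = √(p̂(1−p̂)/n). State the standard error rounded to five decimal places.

SE = 0.00992

With x = 1438 successes in n = 2474, p̂ = 0.58124.
p̂(1−p̂) = 0.243400.
SE = √(0.243400/2474) = 0.00992.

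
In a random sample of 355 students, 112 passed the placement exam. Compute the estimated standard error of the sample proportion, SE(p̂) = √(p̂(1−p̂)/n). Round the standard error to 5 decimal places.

Sample proportion p̂ = 112/355 = 0.31549.
p̂(1−p̂) = 0.31549·0.68451 = 0.215956.
Dividing by n and taking the root: √0.000608327 = 0.02466.

SE = 0.02466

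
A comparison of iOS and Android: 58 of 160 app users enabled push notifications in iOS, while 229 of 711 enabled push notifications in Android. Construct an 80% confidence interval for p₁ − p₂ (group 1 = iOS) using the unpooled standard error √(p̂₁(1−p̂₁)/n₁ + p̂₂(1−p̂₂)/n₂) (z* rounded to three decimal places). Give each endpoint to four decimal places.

(-0.0132, 0.0941)

p̂₁ = 0.36250, p̂₂ = 0.32208, so the observed difference is 0.04042.
SE = √(0.001444336 + 0.000307096) = √0.001751432 = 0.041850.
z* = 1.282 at the 80% level. Margin of error = 0.05365.
Interval: 0.04042 ± 0.05365 → (-0.0132, 0.0941).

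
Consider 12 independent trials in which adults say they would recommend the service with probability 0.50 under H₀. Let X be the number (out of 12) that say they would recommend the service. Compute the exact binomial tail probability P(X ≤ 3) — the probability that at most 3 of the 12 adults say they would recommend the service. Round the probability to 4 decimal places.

X is binomial with n = 12 and p = 0.50.
P(X ≤ 3) = C(12,0)·0.50^0·0.50^12 + C(12,1)·0.50^1·0.50^11 + C(12,2)·0.50^2·0.50^10 + C(12,3)·0.50^3·0.50^9.
= 0.000244 + 0.002930 + 0.016113 + 0.053711 = 0.0730.

P = 0.0730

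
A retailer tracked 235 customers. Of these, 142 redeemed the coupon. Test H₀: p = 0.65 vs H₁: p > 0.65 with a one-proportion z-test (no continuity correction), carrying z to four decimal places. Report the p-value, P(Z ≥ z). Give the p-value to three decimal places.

p-value = 0.929

The sample proportion is 142/235 = 0.60426.
Under H₀, SE = √(p₀(1−p₀)/n) = √(0.65·0.35/235) = √0.000968085 = 0.031114.
Test statistic (full precision, shown to 4 dp): z = (142/235 − 0.65)/SE₀ ≈ -1.4702.
p-value = P(Z ≥ z) with z = -1.4702 → 0.929.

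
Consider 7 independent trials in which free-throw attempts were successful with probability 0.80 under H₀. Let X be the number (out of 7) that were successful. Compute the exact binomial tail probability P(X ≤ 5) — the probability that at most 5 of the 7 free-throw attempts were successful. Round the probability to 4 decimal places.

P = 0.4233

X is binomial with n = 7 and p = 0.80.
P(X ≤ 5) = Σ_{j=0}^{5} C(7,j)·0.80^j·0.20^{7−j}.
= 0.000013 + 0.000358 + 0.004301 + 0.028672 + 0.114688 + 0.275251 = 0.4233.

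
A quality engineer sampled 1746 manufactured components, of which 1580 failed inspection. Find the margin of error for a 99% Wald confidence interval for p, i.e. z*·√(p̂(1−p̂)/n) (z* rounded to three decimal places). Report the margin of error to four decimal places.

ME = 0.0181

p̂ = 1580/1746 = 0.90493.
SE(p̂) = √(0.90493·0.09507/1746) = 0.007020.
The 99% critical value is z* = 2.576.
So ME = 0.0181.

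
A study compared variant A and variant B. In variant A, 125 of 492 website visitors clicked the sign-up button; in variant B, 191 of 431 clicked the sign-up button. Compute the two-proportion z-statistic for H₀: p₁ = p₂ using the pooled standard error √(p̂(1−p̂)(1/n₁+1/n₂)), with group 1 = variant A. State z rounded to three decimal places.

p̂₁ = 125/492 = 0.25407, p̂₂ = 191/431 = 0.44316.
Pooling: p̂ = 316/923 = 0.34236.
SE = √[p̂(1−p̂)(1/n₁+1/n₂)] = √[0.34236·0.65764·(1/492+1/431)] ≈ 0.031305.
z = (p̂₁ − p̂₂)/SE = (0.25407 − 0.44316)/0.031305 = -0.18909/0.031305 = -6.040.

z = -6.040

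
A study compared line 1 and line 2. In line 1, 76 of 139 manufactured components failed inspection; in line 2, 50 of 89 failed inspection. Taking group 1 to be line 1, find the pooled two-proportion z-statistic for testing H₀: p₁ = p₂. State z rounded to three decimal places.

z = -0.223

Sample proportions: p̂₁ = 76/139 = 0.54676 and p̂₂ = 50/89 = 0.56180.
Pooling: p̂ = 126/228 = 0.55263.
SE = √[p̂(1−p̂)(1/n₁+1/n₂)] = √[0.55263·0.44737·(1/139+1/89)] ≈ 0.067502.
z = (p̂₁ − p̂₂)/SE = (0.54676 − 0.56180)/0.067502 = -0.01504/0.067502 = -0.223.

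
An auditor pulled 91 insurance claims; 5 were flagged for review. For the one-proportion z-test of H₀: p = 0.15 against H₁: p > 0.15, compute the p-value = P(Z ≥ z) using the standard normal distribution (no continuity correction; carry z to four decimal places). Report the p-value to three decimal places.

With x = 5 successes in n = 91, p̂ = 0.05495.
Null standard error: √(0.15·0.85/91) = √0.001401099 = 0.037431.
z = (p̂ − p₀)/SE = (5/91 − 0.15)/0.037431 ≈ -2.5395.
p-value = P(Z ≥ z) with z = -2.5395 → 0.994.

p-value = 0.994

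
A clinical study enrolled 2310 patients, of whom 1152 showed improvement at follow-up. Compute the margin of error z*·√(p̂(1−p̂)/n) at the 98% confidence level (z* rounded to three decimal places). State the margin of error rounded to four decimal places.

ME = 0.0242

p̂ = 1152/2310 = 0.49870.
Standard error of p̂: √(0.249998/2310) = √0.000108224 = 0.010403.
The 98% critical value is z* = 2.326.
ME = 2.326·0.010403 = 0.0242.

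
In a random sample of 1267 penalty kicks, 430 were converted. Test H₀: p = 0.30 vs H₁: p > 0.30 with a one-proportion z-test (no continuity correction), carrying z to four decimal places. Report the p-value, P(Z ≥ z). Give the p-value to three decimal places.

With x = 430 successes in n = 1267, p̂ = 0.33938.
Null standard error: √(0.30·0.70/1267) = √0.000165746 = 0.012874.
z = (p̂ − p₀)/SE = (430/1267 − 0.30)/0.012874 ≈ 3.0592.
From the standard normal, P(Z ≥ z) = 0.001.

p-value = 0.001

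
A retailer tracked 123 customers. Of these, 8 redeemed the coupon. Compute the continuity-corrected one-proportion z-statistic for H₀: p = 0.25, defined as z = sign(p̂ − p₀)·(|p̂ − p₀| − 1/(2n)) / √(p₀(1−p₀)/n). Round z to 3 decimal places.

z = -4.633

p̂ = 8/123 = 0.06504. p̂ − p₀ = -0.184959.
Continuity correction 1/(2n) = 1/246 = 0.004065.
Corrected numerator: |-0.184959| − 0.004065 = 0.180894.
SE₀ = √(0.25·0.75/123) = 0.039043.
z = (−)0.180894/0.039043 = -4.633.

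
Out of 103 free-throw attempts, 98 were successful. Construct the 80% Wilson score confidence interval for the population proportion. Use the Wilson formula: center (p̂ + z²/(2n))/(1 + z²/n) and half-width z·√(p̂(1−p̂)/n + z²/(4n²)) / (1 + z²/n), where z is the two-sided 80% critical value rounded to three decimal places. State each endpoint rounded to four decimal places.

(0.9165, 0.9722)

p̂ = 98/103 = 0.95146; z = 1.282, so z² = 1.643524.
Denominator 1 + z²/n = 1 + 1.643524/103 = 1.015957.
Center = (0.95146 + 0.007978)/1.015957 = 0.94437.
Radicand: p̂(1−p̂)/n + z²/(4n²) = 0.000448419 + 0.000038729 = 0.000487148.
Half-width = z·√(radicand)/denom = 1.282·0.022071/1.015957 = 0.02785.
So the interval runs from 0.9165 to 0.9722.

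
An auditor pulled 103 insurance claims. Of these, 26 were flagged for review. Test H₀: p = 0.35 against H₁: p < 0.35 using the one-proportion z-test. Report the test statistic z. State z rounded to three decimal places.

z = -2.076

p̂ = 26/103 = 0.25243.
SE₀ = √(0.35·0.65/103) = 0.046997.
Test statistic: z = -0.09757/0.046997 = -2.076.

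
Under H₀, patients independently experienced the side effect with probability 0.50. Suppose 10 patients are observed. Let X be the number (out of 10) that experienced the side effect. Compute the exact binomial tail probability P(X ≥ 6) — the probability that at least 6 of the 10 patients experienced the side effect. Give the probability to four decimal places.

X ~ Binomial(n=10, p=0.50).
P(X ≥ 6) = Σ_{j=6}^{10} C(10,j)·0.50^j·0.50^{10−j}.
= 0.205078 + 0.117188 + 0.043945 + 0.009766 + 0.000977 = 0.3770.

P = 0.3770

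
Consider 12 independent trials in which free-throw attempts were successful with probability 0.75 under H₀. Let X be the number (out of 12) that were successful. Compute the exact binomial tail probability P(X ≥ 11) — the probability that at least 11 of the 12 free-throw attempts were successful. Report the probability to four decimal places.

P = 0.1584

X ~ Binomial(n=12, p=0.75).
P(X ≥ 11) = C(12,11)·0.75^11·0.25^1 + C(12,12)·0.75^12·0.25^0.
= 0.126705 + 0.031676 = 0.1584.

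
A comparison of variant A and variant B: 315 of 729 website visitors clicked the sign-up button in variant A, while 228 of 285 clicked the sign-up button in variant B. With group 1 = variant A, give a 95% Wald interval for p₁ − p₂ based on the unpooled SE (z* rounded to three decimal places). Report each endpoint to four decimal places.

(-0.4266, -0.3092)

p̂₁ = 0.43210, p̂₂ = 0.80000, so the observed difference is -0.36790.
SE = √(0.000336611 + 0.000561404) = √0.000898015 = 0.029967.
The 95% critical value is z* = 1.960. Margin of error = 0.05874.
CI: -0.36790 ± 0.05874 = (-0.4266, -0.3092).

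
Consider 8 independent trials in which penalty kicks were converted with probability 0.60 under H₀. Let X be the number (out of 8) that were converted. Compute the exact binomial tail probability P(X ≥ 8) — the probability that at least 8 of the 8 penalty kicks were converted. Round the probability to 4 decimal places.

P = 0.0168

X is binomial with n = 8 and p = 0.60.
P(X ≥ 8) = C(8,8)·0.60^8·0.40^0.
= 0.016796 = 0.0168.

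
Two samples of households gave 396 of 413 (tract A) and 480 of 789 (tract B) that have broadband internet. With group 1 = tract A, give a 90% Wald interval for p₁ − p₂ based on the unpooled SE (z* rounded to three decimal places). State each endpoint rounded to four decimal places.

p̂₁ = 396/413 = 0.95884, p̂₂ = 480/789 = 0.60837; p̂₁ − p̂₂ = 0.35047.
Unpooled SE = √(p̂₁(1−p̂₁)/n₁ + p̂₂(1−p̂₂)/n₂) = √(0.000095564 + 0.000301973) = 0.019938.
The 90% critical value is z* = 1.645. Margin = 1.645·0.019938 = 0.03280.
So the interval runs from 0.3177 to 0.3833.

(0.3177, 0.3833)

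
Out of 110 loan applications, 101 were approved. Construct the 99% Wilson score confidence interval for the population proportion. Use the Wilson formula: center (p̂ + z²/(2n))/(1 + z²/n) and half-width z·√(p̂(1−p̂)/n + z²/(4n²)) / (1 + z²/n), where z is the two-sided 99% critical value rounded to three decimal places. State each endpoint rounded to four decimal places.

(0.8248, 0.9640)

Here p̂ = 101/110 = 0.91818 and z = 2.576 (z² = 6.635776).
Denominator 1 + z²/n = 1 + 6.635776/110 = 1.060325.
Center = (0.91818 + 0.030163)/1.060325 = 0.89439.
Radicand: p̂(1−p̂)/n + z²/(4n²) = 0.000682945 + 0.000137103 = 0.000820048.
Half-width = 2.576·√0.000820048/1.060325 = 0.06957.
Interval: 0.89439 ± 0.06957 → (0.8248, 0.9640).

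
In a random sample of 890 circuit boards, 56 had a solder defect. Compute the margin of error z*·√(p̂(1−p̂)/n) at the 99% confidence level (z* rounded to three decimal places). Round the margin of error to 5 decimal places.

ME = 0.02097

Sample proportion p̂ = 56/890 = 0.06292.
Standard error of p̂: √(0.058962/890) = √0.000066250 = 0.008139.
z* = 2.576 at the 99% level.
So ME = 0.02097.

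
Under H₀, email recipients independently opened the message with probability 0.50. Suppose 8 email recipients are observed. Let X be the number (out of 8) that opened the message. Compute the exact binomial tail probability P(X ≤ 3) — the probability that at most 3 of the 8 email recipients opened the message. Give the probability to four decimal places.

P = 0.3633

X is binomial with n = 8 and p = 0.50.
P(X ≤ 3) = C(8,0)·0.50^0·0.50^8 + C(8,1)·0.50^1·0.50^7 + C(8,2)·0.50^2·0.50^6 + C(8,3)·0.50^3·0.50^5.
= 0.003906 + 0.031250 + 0.109375 + 0.218750 = 0.3633.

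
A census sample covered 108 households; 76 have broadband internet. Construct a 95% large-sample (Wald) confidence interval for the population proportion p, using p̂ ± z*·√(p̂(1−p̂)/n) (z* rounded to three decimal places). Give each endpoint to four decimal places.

(0.6176, 0.7898)

With x = 76 successes in n = 108, p̂ = 0.70370.
SE = √(p̂(1−p̂)/n) = √(0.208505/108) = 0.043939.
For 95% confidence, z* = 1.960.
Margin = 1.960·0.043939 = 0.08612.
CI: 0.70370 ± 0.08612 = (0.6176, 0.7898).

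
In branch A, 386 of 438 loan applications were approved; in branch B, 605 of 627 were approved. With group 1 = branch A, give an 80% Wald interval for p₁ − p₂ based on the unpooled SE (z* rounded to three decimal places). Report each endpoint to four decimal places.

p̂₁ = 386/438 = 0.88128, p̂₂ = 605/627 = 0.96491; p̂₁ − p̂₂ = -0.08363.
SE = √(0.000238874 + 0.000053998) = √0.000292872 = 0.017113.
The 80% critical value is z* = 1.282. Margin = 1.282·0.017113 = 0.02194.
Interval: -0.08363 ± 0.02194 → (-0.1056, -0.0617).

(-0.1056, -0.0617)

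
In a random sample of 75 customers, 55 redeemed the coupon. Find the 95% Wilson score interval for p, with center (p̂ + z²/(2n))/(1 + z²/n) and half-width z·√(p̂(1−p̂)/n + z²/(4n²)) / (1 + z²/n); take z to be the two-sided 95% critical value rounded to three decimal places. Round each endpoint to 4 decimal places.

Here p̂ = 55/75 = 0.73333 and z = 1.960 (z² = 3.841600).
Denominator 1 + z²/n = 1 + 3.841600/75 = 1.051221.
Adjusted center: (0.73333 + z²/(2n))/1.051221 = 0.72196.
Radicand: p̂(1−p̂)/n + z²/(4n²) = 0.002607407 + 0.000170738 = 0.002778145.
Half-width = z·√(radicand)/denom = 1.960·0.052708/1.051221 = 0.09827.
So the interval runs from 0.6237 to 0.8202.

(0.6237, 0.8202)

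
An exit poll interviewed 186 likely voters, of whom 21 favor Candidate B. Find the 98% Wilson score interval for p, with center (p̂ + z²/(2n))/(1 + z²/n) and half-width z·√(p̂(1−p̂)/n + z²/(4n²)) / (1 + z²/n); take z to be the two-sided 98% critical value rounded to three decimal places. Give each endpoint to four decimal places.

(0.0695, 0.1782)

p̂ = 21/186 = 0.11290; z = 2.326, so z² = 5.410276.
Denominator 1 + z²/n = 1 + 5.410276/186 = 1.029088.
Center = (0.11290 + 0.014544)/1.029088 = 0.12384.
Radicand: p̂(1−p̂)/n + z²/(4n²) = 0.000538474 + 0.000039096 = 0.000577570.
Half-width = z·√(radicand)/denom = 2.326·0.024033/1.029088 = 0.05432.
So the interval runs from 0.0695 to 0.1782.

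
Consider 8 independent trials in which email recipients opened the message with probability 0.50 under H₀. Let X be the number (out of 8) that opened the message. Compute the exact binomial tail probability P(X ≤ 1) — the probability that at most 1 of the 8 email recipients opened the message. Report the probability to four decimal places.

X is binomial with n = 8 and p = 0.50.
P(X ≤ 1) = C(8,0)·0.50^0·0.50^8 + C(8,1)·0.50^1·0.50^7.
= 0.003906 + 0.031250 = 0.0352.

P = 0.0352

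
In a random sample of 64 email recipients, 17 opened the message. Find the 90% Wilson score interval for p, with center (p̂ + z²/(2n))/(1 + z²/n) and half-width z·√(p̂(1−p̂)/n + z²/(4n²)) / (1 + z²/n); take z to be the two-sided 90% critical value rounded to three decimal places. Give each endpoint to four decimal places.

p̂ = 17/64 = 0.26562; z = 1.645, so z² = 2.706025.
1 + z²/n = 1.042282.
Center = (0.26562 + 0.021141)/1.042282 = 0.27513.
Radicand: p̂(1−p̂)/n + z²/(4n²) = 0.003047943 + 0.000165163 = 0.003213106.
Half-width = z·√(radicand)/denom = 1.645·0.056684/1.042282 = 0.08946.
CI: 0.27513 ± 0.08946 = (0.1857, 0.3646).

(0.1857, 0.3646)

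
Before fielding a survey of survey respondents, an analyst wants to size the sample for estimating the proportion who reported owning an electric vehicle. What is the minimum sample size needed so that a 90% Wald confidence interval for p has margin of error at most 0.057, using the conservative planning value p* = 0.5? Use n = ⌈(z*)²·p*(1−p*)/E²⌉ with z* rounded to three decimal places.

n = 209

For 90% confidence, z* = 1.645.
p*(1−p*) = 0.2500.
Required n before rounding: 2.706025 × 0.2500 / 0.057² = 208.220.
⌈208.220⌉ = 209.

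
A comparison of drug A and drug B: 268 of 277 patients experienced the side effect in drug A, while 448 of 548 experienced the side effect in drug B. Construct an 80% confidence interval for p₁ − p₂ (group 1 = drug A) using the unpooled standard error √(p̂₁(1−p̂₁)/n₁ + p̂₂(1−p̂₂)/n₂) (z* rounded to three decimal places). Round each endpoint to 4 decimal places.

(0.1248, 0.1752)

p̂₁ = 268/277 = 0.96751, p̂₂ = 448/548 = 0.81752; p̂₁ − p̂₂ = 0.14999.
Unpooled SE = √(p̂₁(1−p̂₁)/n₁ + p̂₂(1−p̂₂)/n₂) = √(0.000113485 + 0.000272230) = 0.019640.
For 80% confidence, z* = 1.282. Margin = 1.282·0.019640 = 0.02518.
So the interval runs from 0.1248 to 0.1752.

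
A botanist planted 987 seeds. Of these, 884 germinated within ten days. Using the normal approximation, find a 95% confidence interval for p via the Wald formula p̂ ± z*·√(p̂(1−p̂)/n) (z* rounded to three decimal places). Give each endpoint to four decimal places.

(0.8766, 0.9147)

With x = 884 successes in n = 987, p̂ = 0.89564.
Standard error of p̂: √(0.093466/987) = √0.000094697 = 0.009731.
z* = 1.960 at the 95% level.
Margin = 1.960·0.009731 = 0.01907.
So the interval runs from 0.8766 to 0.9147.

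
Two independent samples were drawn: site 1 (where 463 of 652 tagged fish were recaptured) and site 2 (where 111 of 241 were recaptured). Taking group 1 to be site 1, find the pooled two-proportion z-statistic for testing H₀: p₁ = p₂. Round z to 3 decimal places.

Sample proportions: p̂₁ = 463/652 = 0.71012 and p̂₂ = 111/241 = 0.46058.
Pooling: p̂ = 574/893 = 0.64278.
SE = √[p̂(1−p̂)(1/n₁+1/n₂)] = √[0.64278·0.35722·(1/652+1/241)] ≈ 0.036124.
z = (p̂₁ − p̂₂)/SE = (0.71012 − 0.46058)/0.036124 = 0.24954/0.036124 = 6.908.

z = 6.908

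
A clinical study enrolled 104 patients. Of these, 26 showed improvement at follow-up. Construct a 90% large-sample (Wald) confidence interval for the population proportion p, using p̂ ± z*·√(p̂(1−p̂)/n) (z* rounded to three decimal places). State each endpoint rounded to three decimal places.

(0.180, 0.320)

The sample proportion is 26/104 = 0.25000.
SE(p̂) = √(0.25000·0.75000/104) = 0.042460.
For 90% confidence, z* = 1.645.
Margin of error: 1.645 × 0.042460 = 0.06985.
Interval: 0.25000 ± 0.06985 → (0.180, 0.320).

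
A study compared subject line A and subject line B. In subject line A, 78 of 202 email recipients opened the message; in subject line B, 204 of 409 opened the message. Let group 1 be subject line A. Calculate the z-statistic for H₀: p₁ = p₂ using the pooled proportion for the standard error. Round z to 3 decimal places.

z = -2.627

p̂₁ = 78/202 = 0.38614, p̂₂ = 204/409 = 0.49878.
Pooling: p̂ = 282/611 = 0.46154.
SE = √[p̂(1−p̂)(1/n₁+1/n₂)] = √[0.46154·0.53846·(1/202+1/409)] ≈ 0.042871.
z = (p̂₁ − p̂₂)/SE = (0.38614 − 0.49878)/0.042871 = -0.11264/0.042871 = -2.627.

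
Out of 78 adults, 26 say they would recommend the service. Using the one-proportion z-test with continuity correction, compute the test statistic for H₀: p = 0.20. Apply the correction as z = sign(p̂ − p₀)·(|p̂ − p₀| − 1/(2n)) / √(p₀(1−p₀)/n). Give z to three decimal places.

The sample proportion is 26/78 = 0.33333. p̂ − p₀ = 0.133333.
Continuity correction 1/(2n) = 1/156 = 0.006410.
Corrected numerator: |0.133333| − 0.006410 = 0.126923.
Null standard error: √(0.20·0.80/78) = √0.002051282 = 0.045291.
z = (+)0.126923/0.045291 = 2.802.

z = 2.802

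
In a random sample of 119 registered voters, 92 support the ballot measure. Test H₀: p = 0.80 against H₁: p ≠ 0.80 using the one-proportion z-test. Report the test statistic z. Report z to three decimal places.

z = -0.733

p̂ = 92/119 = 0.77311.
Under H₀, SE = √(p₀(1−p₀)/n) = √(0.80·0.20/119) = √0.001344538 = 0.036668.
Test statistic: z = -0.02689/0.036668 = -0.733.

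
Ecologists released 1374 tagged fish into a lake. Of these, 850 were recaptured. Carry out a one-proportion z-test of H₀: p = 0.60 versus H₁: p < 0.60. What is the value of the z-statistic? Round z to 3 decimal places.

z = 1.410

The sample proportion is 850/1374 = 0.61863.
Under H₀, SE = √(p₀(1−p₀)/n) = √(0.60·0.40/1374) = √0.000174672 = 0.013216.
z = (p̂ − p₀)/SE = (0.61863 − 0.60)/0.013216 = 1.410.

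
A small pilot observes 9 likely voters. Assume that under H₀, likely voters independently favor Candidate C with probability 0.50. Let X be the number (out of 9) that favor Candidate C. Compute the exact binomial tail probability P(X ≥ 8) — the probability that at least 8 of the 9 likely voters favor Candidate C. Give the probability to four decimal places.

P = 0.0195

X ~ Binomial(n=9, p=0.50).
P(X ≥ 8) = C(9,8)·0.50^8·0.50^1 + C(9,9)·0.50^9·0.50^0.
= 0.017578 + 0.001953 = 0.0195.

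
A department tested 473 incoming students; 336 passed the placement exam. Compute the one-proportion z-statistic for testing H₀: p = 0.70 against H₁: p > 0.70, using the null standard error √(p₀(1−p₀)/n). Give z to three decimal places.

z = 0.492

p̂ = 336/473 = 0.71036.
Null standard error: √(0.70·0.30/473) = √0.000443975 = 0.021071.
z = (0.71036 − 0.70)/0.021071 = 0.01036/0.021071 = 0.492.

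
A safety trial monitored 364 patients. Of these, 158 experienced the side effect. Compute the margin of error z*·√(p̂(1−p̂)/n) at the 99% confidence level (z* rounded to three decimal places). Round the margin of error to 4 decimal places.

With x = 158 successes in n = 364, p̂ = 0.43407.
SE = √(p̂(1−p̂)/n) = √(0.245653/364) = 0.025978.
For 99% confidence, z* = 2.576.
Margin of error = z*·SE = 2.576 × 0.025978 = 0.0669.

ME = 0.0669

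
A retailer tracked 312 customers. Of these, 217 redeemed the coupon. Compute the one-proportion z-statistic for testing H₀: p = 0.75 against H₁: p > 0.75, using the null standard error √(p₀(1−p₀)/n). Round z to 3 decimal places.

z = -2.223

The sample proportion is 217/312 = 0.69551.
Null standard error: √(0.75·0.25/312) = √0.000600962 = 0.024515.
Test statistic: z = -0.05449/0.024515 = -2.223.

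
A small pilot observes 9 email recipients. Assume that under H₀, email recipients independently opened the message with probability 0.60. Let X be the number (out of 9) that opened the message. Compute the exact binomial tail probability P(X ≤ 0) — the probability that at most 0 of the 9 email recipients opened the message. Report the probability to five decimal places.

X ~ Binomial(n=9, p=0.60).
P(X ≤ 0) = C(9,0)·0.60^0·0.40^9.
= 0.000262 = 0.00026.

P = 0.00026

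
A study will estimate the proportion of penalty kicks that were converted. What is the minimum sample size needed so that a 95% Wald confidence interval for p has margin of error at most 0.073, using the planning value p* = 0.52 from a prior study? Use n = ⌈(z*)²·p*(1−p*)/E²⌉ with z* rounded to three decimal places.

For 95% confidence, z* = 1.960.
p*(1−p*) = 0.2496.
Required n before rounding: 3.841600 × 0.2496 / 0.073² = 179.933.
Rounding up, n = 180.

n = 180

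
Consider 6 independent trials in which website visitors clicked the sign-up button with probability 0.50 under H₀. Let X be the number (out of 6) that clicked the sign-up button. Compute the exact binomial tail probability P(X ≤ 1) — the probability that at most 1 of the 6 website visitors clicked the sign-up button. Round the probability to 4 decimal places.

X is binomial with n = 6 and p = 0.50.
P(X ≤ 1) = C(6,0)·0.50^0·0.50^6 + C(6,1)·0.50^1·0.50^5.
= 0.015625 + 0.093750 = 0.1094.

P = 0.1094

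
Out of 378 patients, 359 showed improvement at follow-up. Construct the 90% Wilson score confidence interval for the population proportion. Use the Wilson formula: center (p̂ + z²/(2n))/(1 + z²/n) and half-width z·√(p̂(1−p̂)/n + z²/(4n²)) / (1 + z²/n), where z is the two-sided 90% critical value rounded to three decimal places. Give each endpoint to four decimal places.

(0.9278, 0.9652)

Here p̂ = 359/378 = 0.94974 and z = 1.645 (z² = 2.706025).
1 + z²/n = 1.007159.
Center = (0.94974 + 0.003579)/1.007159 = 0.94654.
Radicand: p̂(1−p̂)/n + z²/(4n²) = 0.000126291 + 0.000004735 = 0.000131026.
Half-width = 1.645·√0.000131026/1.007159 = 0.01870.
So the interval runs from 0.9278 to 0.9652.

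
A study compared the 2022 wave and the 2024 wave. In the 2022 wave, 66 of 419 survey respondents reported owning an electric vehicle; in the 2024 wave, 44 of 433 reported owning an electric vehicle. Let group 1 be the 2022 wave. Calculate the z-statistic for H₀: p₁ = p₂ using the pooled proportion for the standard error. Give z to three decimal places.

z = 2.433

p̂₁ = 66/419 = 0.15752, p̂₂ = 44/433 = 0.10162.
Pooled p̂ = (66+44)/(419+433) = 110/852 = 0.12911.
SE = √[p̂(1−p̂)(1/n₁+1/n₂)] = √[0.12911·0.87089·(1/419+1/433)] ≈ 0.022979.
z = (p̂₁ − p̂₂)/SE = (0.15752 − 0.10162)/0.022979 = 0.05590/0.022979 = 2.433.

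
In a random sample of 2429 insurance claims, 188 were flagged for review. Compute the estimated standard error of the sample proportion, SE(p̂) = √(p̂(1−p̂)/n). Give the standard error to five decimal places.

SE = 0.00542

p̂ = 188/2429 = 0.07740.
p̂(1−p̂) = 0.07740·0.92260 = 0.071409.
Dividing by n and taking the root: √0.000029399 = 0.00542.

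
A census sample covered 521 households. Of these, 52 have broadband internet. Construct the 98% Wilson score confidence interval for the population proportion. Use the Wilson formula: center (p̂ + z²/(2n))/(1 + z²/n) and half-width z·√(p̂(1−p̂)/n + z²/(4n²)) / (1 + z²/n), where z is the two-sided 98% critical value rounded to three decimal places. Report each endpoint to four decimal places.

Here p̂ = 52/521 = 0.09981 and z = 2.326 (z² = 5.410276).
1 + z²/n = 1.010384.
Adjusted center: (0.09981 + z²/(2n))/1.010384 = 0.10392.
Radicand: p̂(1−p̂)/n + z²/(4n²) = 0.000172450 + 0.000004983 = 0.000177433.
Half-width = 2.326·√0.000177433/1.010384 = 0.03066.
Interval: 0.10392 ± 0.03066 → (0.0733, 0.1346).

(0.0733, 0.1346)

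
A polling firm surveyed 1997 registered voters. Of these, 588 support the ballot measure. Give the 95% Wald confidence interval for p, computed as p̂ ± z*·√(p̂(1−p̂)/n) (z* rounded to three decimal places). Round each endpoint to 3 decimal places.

With x = 588 successes in n = 1997, p̂ = 0.29444.
SE(p̂) = √(0.29444·0.70556/1997) = 0.010199.
z* = 1.960 at the 95% level.
Margin of error: 1.960 × 0.010199 = 0.01999.
CI: 0.29444 ± 0.01999 = (0.274, 0.314).

(0.274, 0.314)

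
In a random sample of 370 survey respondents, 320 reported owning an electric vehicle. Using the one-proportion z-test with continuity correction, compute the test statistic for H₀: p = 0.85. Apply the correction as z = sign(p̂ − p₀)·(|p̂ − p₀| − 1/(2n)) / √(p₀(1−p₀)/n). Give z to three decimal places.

Sample proportion p̂ = 320/370 = 0.86486. p̂ − p₀ = 0.014865.
Continuity correction 1/(2n) = 1/740 = 0.001351.
Corrected numerator: |0.014865| − 0.001351 = 0.013514.
Under H₀, SE = √(p₀(1−p₀)/n) = √(0.85·0.15/370) = √0.000344595 = 0.018563.
z = (+)0.013514/0.018563 = 0.728.

z = 0.728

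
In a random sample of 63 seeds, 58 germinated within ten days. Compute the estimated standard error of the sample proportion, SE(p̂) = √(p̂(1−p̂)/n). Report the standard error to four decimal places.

Sample proportion p̂ = 58/63 = 0.92063.
p̂(1−p̂) = 0.92063·0.07937 = 0.073070.
Dividing by n and taking the root: √0.001159841 = 0.0341.

SE = 0.0341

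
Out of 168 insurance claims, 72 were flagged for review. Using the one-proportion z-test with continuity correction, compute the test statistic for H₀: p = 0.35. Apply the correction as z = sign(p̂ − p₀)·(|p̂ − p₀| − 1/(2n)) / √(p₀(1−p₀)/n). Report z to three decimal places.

Sample proportion p̂ = 72/168 = 0.42857. p̂ − p₀ = 0.078571.
1/(2n) = 0.002976.
Corrected numerator: |0.078571| − 0.002976 = 0.075595.
Null standard error: √(0.35·0.65/168) = √0.001354167 = 0.036799.
z = (+)0.075595/0.036799 = 2.054.

z = 2.054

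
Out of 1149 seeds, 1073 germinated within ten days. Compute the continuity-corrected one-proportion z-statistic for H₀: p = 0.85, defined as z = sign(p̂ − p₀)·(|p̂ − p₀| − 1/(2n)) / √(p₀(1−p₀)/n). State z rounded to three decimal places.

The sample proportion is 1073/1149 = 0.93386. p̂ − p₀ = 0.083856.
Continuity correction 1/(2n) = 1/2298 = 0.000435.
Corrected numerator: |0.083856| − 0.000435 = 0.083421.
SE₀ = √(0.85·0.15/1149) = 0.010534.
z = +0.083421/0.010534 = 7.919.

z = 7.919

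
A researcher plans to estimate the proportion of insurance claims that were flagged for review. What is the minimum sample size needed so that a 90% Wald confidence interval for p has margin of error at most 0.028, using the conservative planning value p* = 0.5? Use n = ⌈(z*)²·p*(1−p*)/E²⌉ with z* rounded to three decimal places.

The 90% critical value is z* = 1.645.
p*(1−p*) = 0.2500.
(z*)²·p*(1−p*)/E² = 2.706025·0.2500/0.000784 = 862.891.
Rounding up, n = 863.

n = 863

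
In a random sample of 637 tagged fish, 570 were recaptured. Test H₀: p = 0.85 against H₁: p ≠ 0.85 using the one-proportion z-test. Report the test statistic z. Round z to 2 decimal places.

The sample proportion is 570/637 = 0.89482.
Null standard error: √(0.85·0.15/637) = √0.000200157 = 0.014148.
z = (p̂ − p₀)/SE = (0.89482 − 0.85)/0.014148 = 3.17.

z = 3.17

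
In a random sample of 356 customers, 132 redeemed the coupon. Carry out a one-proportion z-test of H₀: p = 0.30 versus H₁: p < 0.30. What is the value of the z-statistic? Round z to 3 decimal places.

With x = 132 successes in n = 356, p̂ = 0.37079.
Null standard error: √(0.30·0.70/356) = √0.000589888 = 0.024288.
z = (p̂ − p₀)/SE = (0.37079 − 0.30)/0.024288 = 2.915.

z = 2.915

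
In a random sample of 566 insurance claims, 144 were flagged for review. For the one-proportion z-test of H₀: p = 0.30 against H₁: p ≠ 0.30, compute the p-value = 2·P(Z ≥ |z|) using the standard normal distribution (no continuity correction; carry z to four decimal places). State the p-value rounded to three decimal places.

p-value = 0.018

With x = 144 successes in n = 566, p̂ = 0.25442.
Null standard error: √(0.30·0.70/566) = √0.000371025 = 0.019262.
Test statistic (full precision, shown to 4 dp): z = (144/566 − 0.30)/SE₀ ≈ -2.3665.
From the standard normal, 2·P(Z ≥ |z|) = 0.018.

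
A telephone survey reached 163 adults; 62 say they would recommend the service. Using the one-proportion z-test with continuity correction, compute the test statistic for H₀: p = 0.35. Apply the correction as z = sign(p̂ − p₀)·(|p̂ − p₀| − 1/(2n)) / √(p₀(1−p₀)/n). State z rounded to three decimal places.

z = 0.731

Sample proportion p̂ = 62/163 = 0.38037. p̂ − p₀ = 0.030368.
1/(2n) = 0.003067.
Corrected numerator: |0.030368| − 0.003067 = 0.027301.
Under H₀, SE = √(p₀(1−p₀)/n) = √(0.35·0.65/163) = √0.001395706 = 0.037359.
z = (+)0.027301/0.037359 = 0.731.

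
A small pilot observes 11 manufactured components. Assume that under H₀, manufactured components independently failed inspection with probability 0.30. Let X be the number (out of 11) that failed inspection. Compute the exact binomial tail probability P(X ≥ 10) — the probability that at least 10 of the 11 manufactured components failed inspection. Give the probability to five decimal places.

X ~ Binomial(n=11, p=0.30).
P(X ≥ 10) = C(11,10)·0.30^10·0.70^1 + C(11,11)·0.30^11·0.70^0.
= 0.000045 + 0.000002 = 0.00005.

P = 0.00005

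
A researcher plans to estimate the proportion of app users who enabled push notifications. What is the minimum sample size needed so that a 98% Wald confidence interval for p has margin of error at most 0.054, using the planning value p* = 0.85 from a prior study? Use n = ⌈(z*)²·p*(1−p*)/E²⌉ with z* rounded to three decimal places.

z* = 2.326 at the 98% level.
p*(1−p*) = 0.85·0.15 = 0.1275.
Required n before rounding: 5.410276 × 0.1275 / 0.054² = 236.560.
Rounding up, n = 237.

n = 237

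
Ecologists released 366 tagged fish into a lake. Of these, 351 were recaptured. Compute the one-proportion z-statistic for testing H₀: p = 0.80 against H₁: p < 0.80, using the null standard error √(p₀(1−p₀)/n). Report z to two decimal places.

z = 7.61

p̂ = 351/366 = 0.95902.
Null standard error: √(0.80·0.20/366) = √0.000437158 = 0.020908.
z = (0.95902 − 0.80)/0.020908 = 0.15902/0.020908 = 7.61.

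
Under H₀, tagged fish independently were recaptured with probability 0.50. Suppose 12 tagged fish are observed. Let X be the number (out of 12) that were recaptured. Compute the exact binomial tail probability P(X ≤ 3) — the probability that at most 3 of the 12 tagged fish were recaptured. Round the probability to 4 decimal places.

P = 0.0730

X is binomial with n = 12 and p = 0.50.
P(X ≤ 3) = C(12,0)·0.50^0·0.50^12 + C(12,1)·0.50^1·0.50^11 + C(12,2)·0.50^2·0.50^10 + C(12,3)·0.50^3·0.50^9.
= 0.000244 + 0.002930 + 0.016113 + 0.053711 = 0.0730.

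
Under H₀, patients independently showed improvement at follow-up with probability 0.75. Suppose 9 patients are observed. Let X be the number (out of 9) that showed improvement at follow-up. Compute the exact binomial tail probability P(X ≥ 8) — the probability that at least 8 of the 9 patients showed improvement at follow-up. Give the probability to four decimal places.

X is binomial with n = 9 and p = 0.75.
P(X ≥ 8) = C(9,8)·0.75^8·0.25^1 + C(9,9)·0.75^9·0.25^0.
= 0.225254 + 0.075085 = 0.3003.

P = 0.3003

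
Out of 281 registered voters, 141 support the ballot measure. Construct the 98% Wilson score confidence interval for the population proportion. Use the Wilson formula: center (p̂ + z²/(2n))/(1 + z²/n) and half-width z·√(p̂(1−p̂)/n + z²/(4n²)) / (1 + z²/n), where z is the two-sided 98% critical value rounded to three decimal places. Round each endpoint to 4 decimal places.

p̂ = 141/281 = 0.50178; z = 2.326, so z² = 5.410276.
1 + z²/n = 1.019254.
Center = (0.50178 + 0.009627)/1.019254 = 0.50175.
Radicand: p̂(1−p̂)/n + z²/(4n²) = 0.000889668 + 0.000017130 = 0.000906798.
Half-width = 2.326·√0.000906798/1.019254 = 0.06872.
Interval: 0.50175 ± 0.06872 → (0.4330, 0.5705).

(0.4330, 0.5705)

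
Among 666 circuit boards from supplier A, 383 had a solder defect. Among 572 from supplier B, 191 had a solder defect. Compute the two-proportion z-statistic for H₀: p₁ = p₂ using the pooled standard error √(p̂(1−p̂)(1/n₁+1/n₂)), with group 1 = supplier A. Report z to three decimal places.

Sample proportions: p̂₁ = 383/666 = 0.57508 and p̂₂ = 191/572 = 0.33392.
Pooled p̂ = (383+191)/(666+572) = 574/1238 = 0.46365.
SE = √[p̂(1−p̂)(1/n₁+1/n₂)] = √[0.46365·0.53635·(1/666+1/572)] ≈ 0.028428.
z = 0.24116/0.028428 = 8.483.

z = 8.483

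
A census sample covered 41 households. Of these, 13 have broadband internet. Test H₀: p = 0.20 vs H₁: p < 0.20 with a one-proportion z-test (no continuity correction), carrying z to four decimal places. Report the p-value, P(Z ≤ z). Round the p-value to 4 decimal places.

Sample proportion p̂ = 13/41 = 0.31707.
Under H₀, SE = √(p₀(1−p₀)/n) = √(0.20·0.80/41) = √0.003902439 = 0.062470.
Test statistic (full precision, shown to 4 dp): z = (13/41 − 0.20)/SE₀ ≈ 1.8741.
p-value = P(Z ≤ z) with z = 1.8741 → 0.9695.

p-value = 0.9695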